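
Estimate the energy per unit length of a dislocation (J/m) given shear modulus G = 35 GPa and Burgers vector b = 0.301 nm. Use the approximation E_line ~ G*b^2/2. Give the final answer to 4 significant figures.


E = G*b^2/2
b = 0.301 nm = 3.01e-10 m
G = 35 GPa = 3.5e+10 Pa
E = 0.5 * 3.5e+10 * (3.01e-10)^2
E = 1.586e-09 J/m


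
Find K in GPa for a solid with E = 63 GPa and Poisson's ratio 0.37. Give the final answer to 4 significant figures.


K = E / (3*(1-2*nu))
K = 63 / (3*(1-2*0.37))
K = 80.77 GPa


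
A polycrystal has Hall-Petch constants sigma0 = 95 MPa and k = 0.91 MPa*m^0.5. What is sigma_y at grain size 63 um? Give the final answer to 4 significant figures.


sigma_y = sigma0 + k / sqrt(d)
d = 63 um = 6.3e-05 m
sigma_y = 95 + 0.91 / sqrt(6.3e-05)
sigma_y = 209.6 MPa


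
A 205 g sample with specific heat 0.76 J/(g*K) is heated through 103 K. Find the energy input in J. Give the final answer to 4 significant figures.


Q = m * cp * dT
Q = 205 * 0.76 * 103
Q = 16050 J


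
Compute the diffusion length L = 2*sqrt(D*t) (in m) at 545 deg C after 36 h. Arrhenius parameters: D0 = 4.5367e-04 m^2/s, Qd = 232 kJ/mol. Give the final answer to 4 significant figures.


Step 1: D = D0 * exp(-Qd/(R*T))
T = 818.15 K
D = 4.5367e-04 * exp(-232e3 / (8.314 * 818.15)) = 6.98565e-19 m^2/s
Step 2: L = 2*sqrt(D*t)
t = 36 h = 129600 s
L = 2*sqrt(6.98565e-19 * 129600) = 6.018e-07 m


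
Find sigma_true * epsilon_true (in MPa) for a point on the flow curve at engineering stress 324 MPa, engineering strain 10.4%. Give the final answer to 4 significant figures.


sigma_true = sigma_eng * (1 + epsilon_eng)
sigma_true = 324 * (1 + 0.104) = 357.696 MPa
epsilon_true = ln(1 + epsilon_eng)
epsilon_true = ln(1 + 0.104) = 0.0989399
sigma_true * epsilon_true = 357.696 * 0.0989399 = 35.39 MPa


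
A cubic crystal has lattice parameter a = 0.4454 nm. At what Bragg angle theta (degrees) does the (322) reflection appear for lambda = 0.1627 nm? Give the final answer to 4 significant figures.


d = a / sqrt(h^2+k^2+l^2)
d = 0.4454 / sqrt(17) = 0.108025 nm
lambda = 2*d*sin(theta)  =>  sin(theta) = lambda / (2*d)
sin(theta) = 0.1627 / (2 * 0.108025) = 0.753064
theta = 48.86 deg


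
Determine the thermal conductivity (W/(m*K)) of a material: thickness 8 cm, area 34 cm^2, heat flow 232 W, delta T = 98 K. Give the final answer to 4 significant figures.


k = Q*L / (A*dT)
L = 0.08 m, A = 3.4e-03 m^2
k = 232 * 0.08 / (3.4e-03 * 98)
k = 55.7 W/(m*K)


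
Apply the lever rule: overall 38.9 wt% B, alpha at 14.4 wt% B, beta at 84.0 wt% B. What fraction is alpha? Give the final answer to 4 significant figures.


f_alpha = (C_beta - C0) / (C_beta - C_alpha)
f_alpha = (84.0 - 38.9) / (84.0 - 14.4)
f_alpha = 0.648


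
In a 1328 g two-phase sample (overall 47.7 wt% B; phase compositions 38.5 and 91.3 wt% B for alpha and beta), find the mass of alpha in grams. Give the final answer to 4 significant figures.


f_alpha = (C_beta - C0) / (C_beta - C_alpha)
f_alpha = (91.3 - 47.7) / (91.3 - 38.5) = 0.825758
m_alpha = f_alpha * m_total = 0.825758 * 1328 = 1097 g


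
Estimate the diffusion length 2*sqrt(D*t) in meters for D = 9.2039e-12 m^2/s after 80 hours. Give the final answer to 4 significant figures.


t = 80 hr = 288000 s
Diffusion length = 2*sqrt(D*t)
= 2*sqrt(9.2039e-12 * 288000)
= 3.256e-03 m


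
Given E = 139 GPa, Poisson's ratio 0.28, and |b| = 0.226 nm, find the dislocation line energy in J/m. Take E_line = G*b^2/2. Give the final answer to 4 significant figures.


Step 1: G = E / (2*(1+nu))
G = 139 / (2*(1+0.28)) = 54.2969 GPa = 5.42969e+10 Pa
Step 2: E_line = G*b^2/2
b = 0.226 nm = 2.26e-10 m
E_line = 0.5 * 5.42969e+10 * (2.26e-10)^2 = 1.387e-09 J/m


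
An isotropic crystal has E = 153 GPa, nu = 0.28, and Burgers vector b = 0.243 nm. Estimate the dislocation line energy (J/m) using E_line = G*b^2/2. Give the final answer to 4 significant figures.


Step 1: G = E / (2*(1+nu))
G = 153 / (2*(1+0.28)) = 59.7656 GPa = 5.97656e+10 Pa
Step 2: E_line = G*b^2/2
b = 0.243 nm = 2.43e-10 m
E_line = 0.5 * 5.97656e+10 * (2.43e-10)^2 = 1.765e-09 J/m


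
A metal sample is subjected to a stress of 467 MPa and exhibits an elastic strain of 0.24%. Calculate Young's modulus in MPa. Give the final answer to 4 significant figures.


E = sigma / epsilon
epsilon = 0.24% = 2.4e-03
E = 467 / 2.4e-03
E = 194600 MPa


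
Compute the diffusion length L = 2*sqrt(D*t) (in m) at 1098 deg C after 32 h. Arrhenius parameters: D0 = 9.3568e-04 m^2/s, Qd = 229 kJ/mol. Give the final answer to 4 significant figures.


Step 1: D = D0 * exp(-Qd/(R*T))
T = 1371.15 K
D = 9.3568e-04 * exp(-229e3 / (8.314 * 1371.15)) = 1.76581e-12 m^2/s
Step 2: L = 2*sqrt(D*t)
t = 32 h = 115200 s
L = 2*sqrt(1.76581e-12 * 115200) = 9.02e-04 m


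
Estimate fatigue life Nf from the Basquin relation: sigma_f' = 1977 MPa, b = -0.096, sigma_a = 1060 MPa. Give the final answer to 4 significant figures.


sigma_a = sigma_f' * (2*Nf)^b
2*Nf = (sigma_a / sigma_f')^(1/b)
2*Nf = (1060 / 1977)^(1/-0.096)
2*Nf = 660.389
Nf = 330.2 cycles


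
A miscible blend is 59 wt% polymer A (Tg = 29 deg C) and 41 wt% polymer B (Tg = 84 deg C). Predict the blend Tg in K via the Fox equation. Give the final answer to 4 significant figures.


1/Tg = w1/Tg1 + w2/Tg2 (in Kelvin)
Tg1 = 302.15 K, Tg2 = 357.15 K
1/Tg = 0.59/302.15 + 0.41/357.15
Tg = 322.5 K


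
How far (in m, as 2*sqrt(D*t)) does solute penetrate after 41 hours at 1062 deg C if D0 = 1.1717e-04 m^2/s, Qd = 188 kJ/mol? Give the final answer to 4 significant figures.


Step 1: D = D0 * exp(-Qd/(R*T))
T = 1335.15 K
D = 1.1717e-04 * exp(-188e3 / (8.314 * 1335.15)) = 5.16997e-12 m^2/s
Step 2: L = 2*sqrt(D*t)
t = 41 h = 147600 s
L = 2*sqrt(5.16997e-12 * 147600) = 1.747e-03 m


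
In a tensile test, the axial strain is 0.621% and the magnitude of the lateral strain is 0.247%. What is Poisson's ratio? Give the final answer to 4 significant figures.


nu = -epsilon_lat / epsilon_axial
Lateral strain is contraction (negative), so using magnitudes:
nu = 0.247 / 0.621
nu = 0.3977


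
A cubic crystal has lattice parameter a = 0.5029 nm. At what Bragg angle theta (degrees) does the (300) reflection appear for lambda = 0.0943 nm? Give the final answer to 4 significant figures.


d = a / sqrt(h^2+k^2+l^2)
d = 0.5029 / sqrt(9) = 0.167633 nm
lambda = 2*d*sin(theta)  =>  sin(theta) = lambda / (2*d)
sin(theta) = 0.0943 / (2 * 0.167633) = 0.281269
theta = 16.34 deg


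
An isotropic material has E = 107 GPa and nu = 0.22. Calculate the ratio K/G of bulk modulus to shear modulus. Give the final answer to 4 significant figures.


G = E / (2*(1+nu))
G = 107 / (2*(1+0.22)) = 43.8525 GPa
K = E / (3*(1-2*nu))
K = 107 / (3*(1-2*0.22)) = 63.6905 GPa
K/G = 63.6905 / 43.8525 = 1.452


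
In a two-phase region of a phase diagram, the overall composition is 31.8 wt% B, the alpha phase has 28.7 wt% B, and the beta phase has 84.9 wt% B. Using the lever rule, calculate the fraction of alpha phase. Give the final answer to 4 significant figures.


f_alpha = (C_beta - C0) / (C_beta - C_alpha)
f_alpha = (84.9 - 31.8) / (84.9 - 28.7)
f_alpha = 0.9448


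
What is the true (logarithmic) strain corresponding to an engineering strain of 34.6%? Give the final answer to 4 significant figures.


epsilon_true = ln(1 + epsilon_eng)
epsilon_true = ln(1 + 0.346)
epsilon_true = 0.2971


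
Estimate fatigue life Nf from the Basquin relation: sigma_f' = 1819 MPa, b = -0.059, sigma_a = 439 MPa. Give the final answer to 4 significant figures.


sigma_a = sigma_f' * (2*Nf)^b
2*Nf = (sigma_a / sigma_f')^(1/b)
2*Nf = (439 / 1819)^(1/-0.059)
2*Nf = 2.90983e+10
Nf = 1.455e+10 cycles


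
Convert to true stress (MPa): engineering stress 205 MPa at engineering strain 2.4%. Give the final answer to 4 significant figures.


sigma_true = sigma_eng * (1 + epsilon_eng)
sigma_true = 205 * (1 + 0.024)
sigma_true = 209.9 MPa


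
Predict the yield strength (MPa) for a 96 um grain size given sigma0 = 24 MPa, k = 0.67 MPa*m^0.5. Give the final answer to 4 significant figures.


sigma_y = sigma0 + k / sqrt(d)
d = 96 um = 9.6e-05 m
sigma_y = 24 + 0.67 / sqrt(9.6e-05)
sigma_y = 92.38 MPa


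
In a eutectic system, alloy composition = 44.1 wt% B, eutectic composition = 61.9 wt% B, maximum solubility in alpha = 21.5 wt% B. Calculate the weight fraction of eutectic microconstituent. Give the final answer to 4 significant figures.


f_primary = (C_e - C0) / (C_e - C_alpha_max)
f_primary = (61.9 - 44.1) / (61.9 - 21.5)
f_primary = 0.440594
f_eutectic = 1 - 0.440594 = 0.5594


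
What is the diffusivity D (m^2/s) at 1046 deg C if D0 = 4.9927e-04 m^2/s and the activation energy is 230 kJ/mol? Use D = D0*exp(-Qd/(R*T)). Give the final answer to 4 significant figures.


D = D0 * exp(-Qd / (R*T))
T = 1319.15 K
D = 4.9927e-04 * exp(-230e3 / (8.314 * 1319.15))
D = 3.896e-13 m^2/s


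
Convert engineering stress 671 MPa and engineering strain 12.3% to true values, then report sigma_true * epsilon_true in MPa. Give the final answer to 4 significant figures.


sigma_true = sigma_eng * (1 + epsilon_eng)
sigma_true = 671 * (1 + 0.123) = 753.533 MPa
epsilon_true = ln(1 + epsilon_eng)
epsilon_true = ln(1 + 0.123) = 0.116004
sigma_true * epsilon_true = 753.533 * 0.116004 = 87.41 MPa


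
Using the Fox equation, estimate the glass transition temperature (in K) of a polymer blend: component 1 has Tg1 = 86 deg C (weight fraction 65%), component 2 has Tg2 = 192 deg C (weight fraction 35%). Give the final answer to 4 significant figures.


1/Tg = w1/Tg1 + w2/Tg2 (in Kelvin)
Tg1 = 359.15 K, Tg2 = 465.15 K
1/Tg = 0.65/359.15 + 0.35/465.15
Tg = 390.3 K


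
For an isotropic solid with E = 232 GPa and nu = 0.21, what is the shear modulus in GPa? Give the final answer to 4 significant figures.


G = E / (2*(1+nu))
G = 232 / (2*(1+0.21))
G = 95.87 GPa


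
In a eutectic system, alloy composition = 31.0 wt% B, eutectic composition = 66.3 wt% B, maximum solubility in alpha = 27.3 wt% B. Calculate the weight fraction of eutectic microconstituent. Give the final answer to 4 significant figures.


f_primary = (C_e - C0) / (C_e - C_alpha_max)
f_primary = (66.3 - 31.0) / (66.3 - 27.3)
f_primary = 0.905128
f_eutectic = 1 - 0.905128 = 0.09487


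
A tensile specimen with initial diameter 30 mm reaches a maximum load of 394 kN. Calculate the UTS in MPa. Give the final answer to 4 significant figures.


A0 = pi*(d/2)^2 = pi*(30/2)^2 = 706.858 mm^2
UTS = F_max / A0 = 394*1000 / 706.858
UTS = 557.4 MPa


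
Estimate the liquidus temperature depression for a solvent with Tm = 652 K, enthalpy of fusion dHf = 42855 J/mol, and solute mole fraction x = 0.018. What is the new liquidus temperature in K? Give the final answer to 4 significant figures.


dT = R*Tm^2*x / dHf
dT = 8.314 * 652^2 * 0.018 / 42855
dT = 1.48449 K
T_new = 652 - 1.48449 = 650.5 K


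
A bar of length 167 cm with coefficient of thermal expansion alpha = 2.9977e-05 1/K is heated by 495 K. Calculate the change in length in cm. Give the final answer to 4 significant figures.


dL = L0 * alpha * dT
dL = 167 * 2.9977e-05 * 495
dL = 2.478 cm


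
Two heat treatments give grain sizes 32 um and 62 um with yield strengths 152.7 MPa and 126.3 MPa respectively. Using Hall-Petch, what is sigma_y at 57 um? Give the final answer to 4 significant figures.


sigma_y = sigma0 + k / sqrt(d)
1/sqrt(d1) = 1/sqrt(3.2e-05) = 176.777;  1/sqrt(d2) = 127
k = (sigma1 - sigma2) / (1/sqrt(d1) - 1/sqrt(d2)) = (152.7 - 126.3) / (176.777 - 127) = 0.53037 MPa*m^0.5
sigma0 = sigma1 - k/sqrt(d1) = 152.7 - 0.53037*176.777 = 58.9429 MPa
sigma_y(d3) = 58.9429 + 0.53037 / sqrt(5.7e-05) = 129.2 MPa


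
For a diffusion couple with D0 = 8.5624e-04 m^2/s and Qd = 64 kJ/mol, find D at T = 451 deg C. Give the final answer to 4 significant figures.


D = D0 * exp(-Qd / (R*T))
T = 724.15 K
D = 8.5624e-04 * exp(-64e3 / (8.314 * 724.15))
D = 2.07e-08 m^2/s


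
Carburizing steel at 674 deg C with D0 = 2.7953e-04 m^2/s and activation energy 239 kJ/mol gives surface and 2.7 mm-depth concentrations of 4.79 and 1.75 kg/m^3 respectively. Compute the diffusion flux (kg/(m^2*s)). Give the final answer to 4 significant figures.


Step 1: D = D0 * exp(-Qd/(R*T))
T = 674 + 273.15 = 947.15 K
D = 2.7953e-04 * exp(-239e3 / (8.314 * 947.15)) = 1.84194e-17 m^2/s
Step 2: J = D * (C1 - C2) / dx
J = 1.84194e-17 * (4.79 - 1.75) / 2.7e-03
J = 2.074e-14 kg/(m^2*s)


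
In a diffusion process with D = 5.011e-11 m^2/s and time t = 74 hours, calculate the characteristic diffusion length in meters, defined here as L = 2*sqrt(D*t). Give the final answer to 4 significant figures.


t = 74 hr = 266400 s
Diffusion length = 2*sqrt(D*t)
= 2*sqrt(5.011e-11 * 266400)
= 7.307e-03 m


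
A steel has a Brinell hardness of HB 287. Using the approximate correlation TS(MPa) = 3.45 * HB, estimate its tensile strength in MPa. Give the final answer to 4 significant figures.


TS (MPa) = 3.45 * HB
TS = 3.45 * 287
TS = 990.2 MPa


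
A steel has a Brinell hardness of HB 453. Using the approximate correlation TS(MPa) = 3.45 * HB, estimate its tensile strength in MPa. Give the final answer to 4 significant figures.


TS (MPa) = 3.45 * HB
TS = 3.45 * 453
TS = 1563 MPa


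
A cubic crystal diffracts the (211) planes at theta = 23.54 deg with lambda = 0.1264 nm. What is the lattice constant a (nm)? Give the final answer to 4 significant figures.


d = lambda / (2*sin(theta))
d = 0.1264 / (2*sin(23.54 deg))
d = 0.158242 nm
a = d * sqrt(h^2+k^2+l^2) = 0.158242 * sqrt(6)
a = 0.3876 nm


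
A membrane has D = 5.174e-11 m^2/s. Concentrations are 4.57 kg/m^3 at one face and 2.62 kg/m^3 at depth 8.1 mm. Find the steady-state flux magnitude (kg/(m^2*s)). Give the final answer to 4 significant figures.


J = -D * (dC/dx) = D * (C1 - C2) / dx
J = 5.174e-11 * (4.57 - 2.62) / 8.1e-03
J = 1.246e-08 kg/(m^2*s)


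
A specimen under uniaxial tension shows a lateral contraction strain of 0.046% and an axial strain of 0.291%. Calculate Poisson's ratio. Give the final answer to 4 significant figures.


nu = -epsilon_lat / epsilon_axial
Lateral strain is contraction (negative), so using magnitudes:
nu = 0.046 / 0.291
nu = 0.1581


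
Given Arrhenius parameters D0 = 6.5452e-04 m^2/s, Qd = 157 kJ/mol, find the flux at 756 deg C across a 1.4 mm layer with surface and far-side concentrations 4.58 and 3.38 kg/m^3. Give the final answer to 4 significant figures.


Step 1: D = D0 * exp(-Qd/(R*T))
T = 756 + 273.15 = 1029.15 K
D = 6.5452e-04 * exp(-157e3 / (8.314 * 1029.15)) = 7.03202e-12 m^2/s
Step 2: J = D * (C1 - C2) / dx
J = 7.03202e-12 * (4.58 - 3.38) / 1.4e-03
J = 6.027e-09 kg/(m^2*s)


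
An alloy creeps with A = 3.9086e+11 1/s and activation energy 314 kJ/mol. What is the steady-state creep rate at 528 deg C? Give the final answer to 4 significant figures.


rate = A * exp(-Q / (R*T))
T = 528 + 273.15 = 801.15 K
rate = 3.9086e+11 * exp(-314e3 / (8.314 * 801.15))
rate = 1.314e-09 1/s


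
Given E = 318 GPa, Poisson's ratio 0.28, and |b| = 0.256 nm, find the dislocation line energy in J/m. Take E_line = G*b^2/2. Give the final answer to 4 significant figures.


Step 1: G = E / (2*(1+nu))
G = 318 / (2*(1+0.28)) = 124.219 GPa = 1.24219e+11 Pa
Step 2: E_line = G*b^2/2
b = 0.256 nm = 2.56e-10 m
E_line = 0.5 * 1.24219e+11 * (2.56e-10)^2 = 4.07e-09 J/m


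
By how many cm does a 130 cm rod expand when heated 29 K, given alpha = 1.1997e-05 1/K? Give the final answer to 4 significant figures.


dL = L0 * alpha * dT
dL = 130 * 1.1997e-05 * 29
dL = 0.04523 cm


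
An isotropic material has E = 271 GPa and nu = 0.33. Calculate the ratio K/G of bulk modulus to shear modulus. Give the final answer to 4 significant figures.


G = E / (2*(1+nu))
G = 271 / (2*(1+0.33)) = 101.88 GPa
K = E / (3*(1-2*nu))
K = 271 / (3*(1-2*0.33)) = 265.686 GPa
K/G = 265.686 / 101.88 = 2.608


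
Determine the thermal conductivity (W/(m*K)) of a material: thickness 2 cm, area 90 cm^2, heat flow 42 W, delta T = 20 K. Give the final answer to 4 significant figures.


k = Q*L / (A*dT)
L = 0.02 m, A = 9e-03 m^2
k = 42 * 0.02 / (9e-03 * 20)
k = 4.667 W/(m*K)


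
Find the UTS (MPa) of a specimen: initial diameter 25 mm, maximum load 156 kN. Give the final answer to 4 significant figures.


A0 = pi*(d/2)^2 = pi*(25/2)^2 = 490.874 mm^2
UTS = F_max / A0 = 156*1000 / 490.874
UTS = 317.8 MPa


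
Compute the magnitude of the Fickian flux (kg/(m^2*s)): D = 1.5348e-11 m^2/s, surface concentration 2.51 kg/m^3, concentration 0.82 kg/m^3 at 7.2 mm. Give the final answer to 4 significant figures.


J = -D * (dC/dx) = D * (C1 - C2) / dx
J = 1.5348e-11 * (2.51 - 0.82) / 7.2e-03
J = 3.603e-09 kg/(m^2*s)


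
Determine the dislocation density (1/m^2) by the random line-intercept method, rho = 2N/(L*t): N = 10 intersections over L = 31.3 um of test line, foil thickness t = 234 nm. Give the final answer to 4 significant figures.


rho = 2N / (L * t)
L = 31.3 um = 3.13e-05 m, t = 234 nm = 2.34e-07 m
rho = 2 * 10 / (3.13e-05 * 2.34e-07)
rho = 2.731e+12 1/m^2


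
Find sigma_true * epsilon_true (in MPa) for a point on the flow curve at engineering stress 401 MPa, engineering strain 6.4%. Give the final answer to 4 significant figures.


sigma_true = sigma_eng * (1 + epsilon_eng)
sigma_true = 401 * (1 + 0.064) = 426.664 MPa
epsilon_true = ln(1 + epsilon_eng)
epsilon_true = ln(1 + 0.064) = 0.0620354
sigma_true * epsilon_true = 426.664 * 0.0620354 = 26.47 MPa


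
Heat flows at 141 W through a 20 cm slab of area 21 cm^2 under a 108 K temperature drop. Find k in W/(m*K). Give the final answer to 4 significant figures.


k = Q*L / (A*dT)
L = 0.2 m, A = 2.1e-03 m^2
k = 141 * 0.2 / (2.1e-03 * 108)
k = 124.3 W/(m*K)


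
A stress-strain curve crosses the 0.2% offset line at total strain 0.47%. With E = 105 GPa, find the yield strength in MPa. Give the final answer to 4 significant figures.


Offset strain = 0.002
Elastic strain at yield = total_strain - offset = 4.7e-03 - 0.002 = 2.7e-03
sigma_y = E * elastic_strain = 105000 * 2.7e-03
sigma_y = 283.5 MPa


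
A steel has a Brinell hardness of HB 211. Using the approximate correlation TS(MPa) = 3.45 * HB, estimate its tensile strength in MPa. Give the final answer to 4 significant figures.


TS (MPa) = 3.45 * HB
TS = 3.45 * 211
TS = 728 MPa


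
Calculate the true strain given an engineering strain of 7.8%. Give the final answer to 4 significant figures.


epsilon_true = ln(1 + epsilon_eng)
epsilon_true = ln(1 + 0.078)
epsilon_true = 0.07511


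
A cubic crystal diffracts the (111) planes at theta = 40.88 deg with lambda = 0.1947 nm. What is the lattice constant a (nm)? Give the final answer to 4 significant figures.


d = lambda / (2*sin(theta))
d = 0.1947 / (2*sin(40.88 deg))
d = 0.148745 nm
a = d * sqrt(h^2+k^2+l^2) = 0.148745 * sqrt(3)
a = 0.2576 nm


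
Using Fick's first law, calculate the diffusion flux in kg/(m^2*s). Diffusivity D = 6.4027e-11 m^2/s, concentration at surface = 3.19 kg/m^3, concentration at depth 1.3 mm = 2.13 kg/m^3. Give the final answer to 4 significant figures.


J = -D * (dC/dx) = D * (C1 - C2) / dx
J = 6.4027e-11 * (3.19 - 2.13) / 1.3e-03
J = 5.221e-08 kg/(m^2*s)


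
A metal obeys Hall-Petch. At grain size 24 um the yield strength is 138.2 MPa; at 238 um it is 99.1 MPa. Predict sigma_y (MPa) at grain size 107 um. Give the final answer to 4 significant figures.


sigma_y = sigma0 + k / sqrt(d)
1/sqrt(d1) = 1/sqrt(2.4e-05) = 204.124;  1/sqrt(d2) = 64.8204
k = (sigma1 - sigma2) / (1/sqrt(d1) - 1/sqrt(d2)) = (138.2 - 99.1) / (204.124 - 64.8204) = 0.280682 MPa*m^0.5
sigma0 = sigma1 - k/sqrt(d1) = 138.2 - 0.280682*204.124 = 80.9061 MPa
sigma_y(d3) = 80.9061 + 0.280682 / sqrt(1.07e-04) = 108 MPa


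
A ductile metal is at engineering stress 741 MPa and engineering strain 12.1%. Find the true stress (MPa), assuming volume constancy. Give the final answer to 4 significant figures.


sigma_true = sigma_eng * (1 + epsilon_eng)
sigma_true = 741 * (1 + 0.121)
sigma_true = 830.7 MPa


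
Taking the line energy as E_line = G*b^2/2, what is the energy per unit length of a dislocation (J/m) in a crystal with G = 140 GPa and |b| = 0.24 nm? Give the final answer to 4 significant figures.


E = G*b^2/2
b = 0.24 nm = 2.4e-10 m
G = 140 GPa = 1.4e+11 Pa
E = 0.5 * 1.4e+11 * (2.4e-10)^2
E = 4.032e-09 J/m


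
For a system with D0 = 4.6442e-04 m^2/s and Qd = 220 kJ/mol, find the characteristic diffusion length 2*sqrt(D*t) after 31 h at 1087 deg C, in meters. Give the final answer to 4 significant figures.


Step 1: D = D0 * exp(-Qd/(R*T))
T = 1360.15 K
D = 4.6442e-04 * exp(-220e3 / (8.314 * 1360.15)) = 1.65126e-12 m^2/s
Step 2: L = 2*sqrt(D*t)
t = 31 h = 111600 s
L = 2*sqrt(1.65126e-12 * 111600) = 8.586e-04 m


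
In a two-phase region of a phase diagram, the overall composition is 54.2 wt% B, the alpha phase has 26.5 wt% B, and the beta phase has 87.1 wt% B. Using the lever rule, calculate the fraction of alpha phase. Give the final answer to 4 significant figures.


f_alpha = (C_beta - C0) / (C_beta - C_alpha)
f_alpha = (87.1 - 54.2) / (87.1 - 26.5)
f_alpha = 0.5429


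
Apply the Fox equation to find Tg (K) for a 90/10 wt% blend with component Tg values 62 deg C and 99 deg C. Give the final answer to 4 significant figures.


1/Tg = w1/Tg1 + w2/Tg2 (in Kelvin)
Tg1 = 335.15 K, Tg2 = 372.15 K
1/Tg = 0.9/335.15 + 0.1/372.15
Tg = 338.5 K


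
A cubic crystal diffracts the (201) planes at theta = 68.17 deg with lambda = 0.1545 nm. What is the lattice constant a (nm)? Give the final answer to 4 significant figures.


d = lambda / (2*sin(theta))
d = 0.1545 / (2*sin(68.17 deg))
d = 0.0832174 nm
a = d * sqrt(h^2+k^2+l^2) = 0.0832174 * sqrt(5)
a = 0.1861 nm


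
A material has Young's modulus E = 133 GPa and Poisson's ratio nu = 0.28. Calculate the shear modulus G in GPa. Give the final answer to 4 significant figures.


G = E / (2*(1+nu))
G = 133 / (2*(1+0.28))
G = 51.95 GPa


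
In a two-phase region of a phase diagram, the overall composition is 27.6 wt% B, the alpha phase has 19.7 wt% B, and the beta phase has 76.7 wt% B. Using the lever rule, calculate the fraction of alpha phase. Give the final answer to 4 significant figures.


f_alpha = (C_beta - C0) / (C_beta - C_alpha)
f_alpha = (76.7 - 27.6) / (76.7 - 19.7)
f_alpha = 0.8614


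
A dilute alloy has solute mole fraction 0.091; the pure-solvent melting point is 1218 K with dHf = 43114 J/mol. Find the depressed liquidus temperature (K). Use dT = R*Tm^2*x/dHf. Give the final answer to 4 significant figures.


dT = R*Tm^2*x / dHf
dT = 8.314 * 1218^2 * 0.091 / 43114
dT = 26.0332 K
T_new = 1218 - 26.0332 = 1192 K


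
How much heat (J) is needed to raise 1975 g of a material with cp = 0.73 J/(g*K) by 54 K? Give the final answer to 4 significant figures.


Q = m * cp * dT
Q = 1975 * 0.73 * 54
Q = 77850 J


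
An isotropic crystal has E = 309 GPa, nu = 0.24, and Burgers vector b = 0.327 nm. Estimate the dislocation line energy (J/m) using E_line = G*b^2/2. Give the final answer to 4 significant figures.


Step 1: G = E / (2*(1+nu))
G = 309 / (2*(1+0.24)) = 124.597 GPa = 1.24597e+11 Pa
Step 2: E_line = G*b^2/2
b = 0.327 nm = 3.27e-10 m
E_line = 0.5 * 1.24597e+11 * (3.27e-10)^2 = 6.662e-09 J/m


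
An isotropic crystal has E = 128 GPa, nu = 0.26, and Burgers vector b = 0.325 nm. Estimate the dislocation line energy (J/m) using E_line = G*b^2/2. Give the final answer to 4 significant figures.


Step 1: G = E / (2*(1+nu))
G = 128 / (2*(1+0.26)) = 50.7937 GPa = 5.07937e+10 Pa
Step 2: E_line = G*b^2/2
b = 0.325 nm = 3.25e-10 m
E_line = 0.5 * 5.07937e+10 * (3.25e-10)^2 = 2.683e-09 J/m


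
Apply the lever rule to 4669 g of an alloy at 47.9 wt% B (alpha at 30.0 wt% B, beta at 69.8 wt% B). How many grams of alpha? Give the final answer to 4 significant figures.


f_alpha = (C_beta - C0) / (C_beta - C_alpha)
f_alpha = (69.8 - 47.9) / (69.8 - 30.0) = 0.550251
m_alpha = f_alpha * m_total = 0.550251 * 4669 = 2569 g


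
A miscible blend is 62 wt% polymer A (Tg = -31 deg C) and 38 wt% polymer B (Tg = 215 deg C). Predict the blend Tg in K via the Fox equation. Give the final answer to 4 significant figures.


1/Tg = w1/Tg1 + w2/Tg2 (in Kelvin)
Tg1 = 242.15 K, Tg2 = 488.15 K
1/Tg = 0.62/242.15 + 0.38/488.15
Tg = 299.5 K


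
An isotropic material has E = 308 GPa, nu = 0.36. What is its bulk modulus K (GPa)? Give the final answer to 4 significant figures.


K = E / (3*(1-2*nu))
K = 308 / (3*(1-2*0.36))
K = 366.7 GPa


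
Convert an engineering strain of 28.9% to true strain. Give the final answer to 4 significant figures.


epsilon_true = ln(1 + epsilon_eng)
epsilon_true = ln(1 + 0.289)
epsilon_true = 0.2539


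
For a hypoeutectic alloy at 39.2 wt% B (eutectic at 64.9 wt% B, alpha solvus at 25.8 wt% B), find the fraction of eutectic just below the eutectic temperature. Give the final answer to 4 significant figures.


f_primary = (C_e - C0) / (C_e - C_alpha_max)
f_primary = (64.9 - 39.2) / (64.9 - 25.8)
f_primary = 0.657289
f_eutectic = 1 - 0.657289 = 0.3427


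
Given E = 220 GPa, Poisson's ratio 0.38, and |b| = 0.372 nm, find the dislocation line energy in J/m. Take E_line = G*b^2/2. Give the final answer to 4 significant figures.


Step 1: G = E / (2*(1+nu))
G = 220 / (2*(1+0.38)) = 79.7101 GPa = 7.97101e+10 Pa
Step 2: E_line = G*b^2/2
b = 0.372 nm = 3.72e-10 m
E_line = 0.5 * 7.97101e+10 * (3.72e-10)^2 = 5.515e-09 J/m


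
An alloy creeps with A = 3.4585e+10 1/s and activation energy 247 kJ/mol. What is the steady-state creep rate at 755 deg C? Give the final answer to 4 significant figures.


rate = A * exp(-Q / (R*T))
T = 755 + 273.15 = 1028.15 K
rate = 3.4585e+10 * exp(-247e3 / (8.314 * 1028.15))
rate = 9.766e-03 1/s


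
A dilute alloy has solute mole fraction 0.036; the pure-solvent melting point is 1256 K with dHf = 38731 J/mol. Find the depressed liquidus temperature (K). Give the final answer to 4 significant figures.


dT = R*Tm^2*x / dHf
dT = 8.314 * 1256^2 * 0.036 / 38731
dT = 12.1908 K
T_new = 1256 - 12.1908 = 1244 K


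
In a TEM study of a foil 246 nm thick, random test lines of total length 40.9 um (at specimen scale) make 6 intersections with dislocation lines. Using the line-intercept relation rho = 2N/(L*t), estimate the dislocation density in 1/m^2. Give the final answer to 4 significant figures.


rho = 2N / (L * t)
L = 40.9 um = 4.09e-05 m, t = 246 nm = 2.46e-07 m
rho = 2 * 6 / (4.09e-05 * 2.46e-07)
rho = 1.193e+12 1/m^2


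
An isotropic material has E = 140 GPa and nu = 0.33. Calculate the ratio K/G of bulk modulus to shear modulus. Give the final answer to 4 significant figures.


G = E / (2*(1+nu))
G = 140 / (2*(1+0.33)) = 52.6316 GPa
K = E / (3*(1-2*nu))
K = 140 / (3*(1-2*0.33)) = 137.255 GPa
K/G = 137.255 / 52.6316 = 2.608


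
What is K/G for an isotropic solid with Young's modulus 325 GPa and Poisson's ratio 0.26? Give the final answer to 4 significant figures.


G = E / (2*(1+nu))
G = 325 / (2*(1+0.26)) = 128.968 GPa
K = E / (3*(1-2*nu))
K = 325 / (3*(1-2*0.26)) = 225.694 GPa
K/G = 225.694 / 128.968 = 1.75


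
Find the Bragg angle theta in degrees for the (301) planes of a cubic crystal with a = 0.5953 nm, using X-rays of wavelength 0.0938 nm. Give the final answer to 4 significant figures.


d = a / sqrt(h^2+k^2+l^2)
d = 0.5953 / sqrt(10) = 0.18825 nm
lambda = 2*d*sin(theta)  =>  sin(theta) = lambda / (2*d)
sin(theta) = 0.0938 / (2 * 0.18825) = 0.249136
theta = 14.43 deg


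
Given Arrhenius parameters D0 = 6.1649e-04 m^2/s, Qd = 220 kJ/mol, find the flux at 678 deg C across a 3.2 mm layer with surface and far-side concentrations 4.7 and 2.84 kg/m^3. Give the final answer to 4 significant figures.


Step 1: D = D0 * exp(-Qd/(R*T))
T = 678 + 273.15 = 951.15 K
D = 6.1649e-04 * exp(-220e3 / (8.314 * 951.15)) = 5.1012e-16 m^2/s
Step 2: J = D * (C1 - C2) / dx
J = 5.1012e-16 * (4.7 - 2.84) / 3.2e-03
J = 2.965e-13 kg/(m^2*s)


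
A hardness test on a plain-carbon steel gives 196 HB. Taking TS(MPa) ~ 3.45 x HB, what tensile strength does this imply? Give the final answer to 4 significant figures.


TS (MPa) = 3.45 * HB
TS = 3.45 * 196
TS = 676.2 MPa


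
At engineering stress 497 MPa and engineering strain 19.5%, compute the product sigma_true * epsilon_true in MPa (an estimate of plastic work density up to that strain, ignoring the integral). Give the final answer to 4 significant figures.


sigma_true = sigma_eng * (1 + epsilon_eng)
sigma_true = 497 * (1 + 0.195) = 593.915 MPa
epsilon_true = ln(1 + epsilon_eng)
epsilon_true = ln(1 + 0.195) = 0.178146
sigma_true * epsilon_true = 593.915 * 0.178146 = 105.8 MPa


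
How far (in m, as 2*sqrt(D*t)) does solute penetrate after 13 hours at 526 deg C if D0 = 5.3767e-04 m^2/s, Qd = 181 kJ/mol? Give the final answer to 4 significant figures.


Step 1: D = D0 * exp(-Qd/(R*T))
T = 799.15 K
D = 5.3767e-04 * exp(-181e3 / (8.314 * 799.15)) = 7.93288e-16 m^2/s
Step 2: L = 2*sqrt(D*t)
t = 13 h = 46800 s
L = 2*sqrt(7.93288e-16 * 46800) = 1.219e-05 m


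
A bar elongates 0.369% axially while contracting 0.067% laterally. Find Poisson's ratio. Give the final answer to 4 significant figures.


nu = -epsilon_lat / epsilon_axial
Lateral strain is contraction (negative), so using magnitudes:
nu = 0.067 / 0.369
nu = 0.1816


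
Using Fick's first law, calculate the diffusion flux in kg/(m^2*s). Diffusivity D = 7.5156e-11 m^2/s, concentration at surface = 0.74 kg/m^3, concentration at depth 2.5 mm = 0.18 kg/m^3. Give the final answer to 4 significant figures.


J = -D * (dC/dx) = D * (C1 - C2) / dx
J = 7.5156e-11 * (0.74 - 0.18) / 2.5e-03
J = 1.683e-08 kg/(m^2*s)


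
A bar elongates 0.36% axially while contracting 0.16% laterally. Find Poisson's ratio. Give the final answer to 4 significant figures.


nu = -epsilon_lat / epsilon_axial
Lateral strain is contraction (negative), so using magnitudes:
nu = 0.16 / 0.36
nu = 0.4444


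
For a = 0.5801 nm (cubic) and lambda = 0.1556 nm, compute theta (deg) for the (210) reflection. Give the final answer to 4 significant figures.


d = a / sqrt(h^2+k^2+l^2)
d = 0.5801 / sqrt(5) = 0.259429 nm
lambda = 2*d*sin(theta)  =>  sin(theta) = lambda / (2*d)
sin(theta) = 0.1556 / (2 * 0.259429) = 0.29989
theta = 17.45 deg


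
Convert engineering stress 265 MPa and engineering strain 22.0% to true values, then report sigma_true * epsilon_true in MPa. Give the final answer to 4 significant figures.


sigma_true = sigma_eng * (1 + epsilon_eng)
sigma_true = 265 * (1 + 0.22) = 323.3 MPa
epsilon_true = ln(1 + epsilon_eng)
epsilon_true = ln(1 + 0.22) = 0.198851
sigma_true * epsilon_true = 323.3 * 0.198851 = 64.29 MPa


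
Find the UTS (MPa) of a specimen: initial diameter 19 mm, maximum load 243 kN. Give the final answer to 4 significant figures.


A0 = pi*(d/2)^2 = pi*(19/2)^2 = 283.529 mm^2
UTS = F_max / A0 = 243*1000 / 283.529
UTS = 857.1 MPa


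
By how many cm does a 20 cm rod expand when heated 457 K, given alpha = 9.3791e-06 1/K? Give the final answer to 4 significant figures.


dL = L0 * alpha * dT
dL = 20 * 9.3791e-06 * 457
dL = 0.08572 cm


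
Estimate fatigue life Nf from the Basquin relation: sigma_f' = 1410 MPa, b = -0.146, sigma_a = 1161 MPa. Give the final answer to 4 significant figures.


sigma_a = sigma_f' * (2*Nf)^b
2*Nf = (sigma_a / sigma_f')^(1/b)
2*Nf = (1161 / 1410)^(1/-0.146)
2*Nf = 3.78436
Nf = 1.892 cycles


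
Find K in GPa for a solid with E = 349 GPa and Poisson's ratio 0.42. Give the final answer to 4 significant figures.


K = E / (3*(1-2*nu))
K = 349 / (3*(1-2*0.42))
K = 727.1 GPa


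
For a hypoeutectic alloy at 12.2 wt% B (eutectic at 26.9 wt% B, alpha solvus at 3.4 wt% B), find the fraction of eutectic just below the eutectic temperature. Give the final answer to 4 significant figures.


f_primary = (C_e - C0) / (C_e - C_alpha_max)
f_primary = (26.9 - 12.2) / (26.9 - 3.4)
f_primary = 0.625532
f_eutectic = 1 - 0.625532 = 0.3745


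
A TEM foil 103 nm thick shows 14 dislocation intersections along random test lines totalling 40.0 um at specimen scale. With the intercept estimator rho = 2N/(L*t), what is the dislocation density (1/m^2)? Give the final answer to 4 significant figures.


rho = 2N / (L * t)
L = 40.0 um = 4e-05 m, t = 103 nm = 1.03e-07 m
rho = 2 * 14 / (4e-05 * 1.03e-07)
rho = 6.796e+12 1/m^2


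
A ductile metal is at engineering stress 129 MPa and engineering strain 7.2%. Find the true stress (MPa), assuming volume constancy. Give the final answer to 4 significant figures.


sigma_true = sigma_eng * (1 + epsilon_eng)
sigma_true = 129 * (1 + 0.072)
sigma_true = 138.3 MPa


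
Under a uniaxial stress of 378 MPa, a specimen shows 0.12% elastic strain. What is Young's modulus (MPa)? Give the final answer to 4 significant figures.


E = sigma / epsilon
epsilon = 0.12% = 1.2e-03
E = 378 / 1.2e-03
E = 315000 MPa


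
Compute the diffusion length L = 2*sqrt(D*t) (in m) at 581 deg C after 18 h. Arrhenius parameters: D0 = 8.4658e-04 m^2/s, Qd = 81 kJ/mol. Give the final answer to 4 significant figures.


Step 1: D = D0 * exp(-Qd/(R*T))
T = 854.15 K
D = 8.4658e-04 * exp(-81e3 / (8.314 * 854.15)) = 9.41932e-09 m^2/s
Step 2: L = 2*sqrt(D*t)
t = 18 h = 64800 s
L = 2*sqrt(9.41932e-09 * 64800) = 0.04941 m


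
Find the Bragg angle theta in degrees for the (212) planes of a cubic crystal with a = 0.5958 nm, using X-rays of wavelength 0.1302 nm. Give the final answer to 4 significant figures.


d = a / sqrt(h^2+k^2+l^2)
d = 0.5958 / sqrt(9) = 0.1986 nm
lambda = 2*d*sin(theta)  =>  sin(theta) = lambda / (2*d)
sin(theta) = 0.1302 / (2 * 0.1986) = 0.327795
theta = 19.13 deg


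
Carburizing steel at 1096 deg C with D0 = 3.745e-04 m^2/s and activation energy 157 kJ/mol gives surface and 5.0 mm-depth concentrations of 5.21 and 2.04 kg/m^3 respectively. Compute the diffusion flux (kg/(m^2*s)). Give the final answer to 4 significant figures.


Step 1: D = D0 * exp(-Qd/(R*T))
T = 1096 + 273.15 = 1369.15 K
D = 3.745e-04 * exp(-157e3 / (8.314 * 1369.15)) = 3.83271e-10 m^2/s
Step 2: J = D * (C1 - C2) / dx
J = 3.83271e-10 * (5.21 - 2.04) / 5e-03
J = 2.43e-07 kg/(m^2*s)


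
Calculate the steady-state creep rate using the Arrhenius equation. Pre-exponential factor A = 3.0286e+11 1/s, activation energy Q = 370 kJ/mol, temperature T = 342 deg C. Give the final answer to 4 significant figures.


rate = A * exp(-Q / (R*T))
T = 342 + 273.15 = 615.15 K
rate = 3.0286e+11 * exp(-370e3 / (8.314 * 615.15))
rate = 1.154e-20 1/s


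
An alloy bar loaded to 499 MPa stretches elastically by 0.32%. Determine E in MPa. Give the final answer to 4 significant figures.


E = sigma / epsilon
epsilon = 0.32% = 3.2e-03
E = 499 / 3.2e-03
E = 155900 MPa


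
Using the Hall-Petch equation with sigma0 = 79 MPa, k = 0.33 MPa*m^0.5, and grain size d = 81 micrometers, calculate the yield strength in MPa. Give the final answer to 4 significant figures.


sigma_y = sigma0 + k / sqrt(d)
d = 81 um = 8.1e-05 m
sigma_y = 79 + 0.33 / sqrt(8.1e-05)
sigma_y = 115.7 MPa


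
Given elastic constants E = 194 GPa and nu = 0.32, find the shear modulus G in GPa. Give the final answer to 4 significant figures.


G = E / (2*(1+nu))
G = 194 / (2*(1+0.32))
G = 73.48 GPa


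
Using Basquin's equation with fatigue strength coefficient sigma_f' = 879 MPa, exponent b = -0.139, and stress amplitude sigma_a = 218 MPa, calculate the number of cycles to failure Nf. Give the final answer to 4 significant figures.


sigma_a = sigma_f' * (2*Nf)^b
2*Nf = (sigma_a / sigma_f')^(1/b)
2*Nf = (218 / 879)^(1/-0.139)
2*Nf = 22716.8
Nf = 11360 cycles


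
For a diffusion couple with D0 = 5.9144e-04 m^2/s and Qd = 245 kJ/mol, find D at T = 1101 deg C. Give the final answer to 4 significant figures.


D = D0 * exp(-Qd / (R*T))
T = 1374.15 K
D = 5.9144e-04 * exp(-245e3 / (8.314 * 1374.15))
D = 2.874e-13 m^2/s


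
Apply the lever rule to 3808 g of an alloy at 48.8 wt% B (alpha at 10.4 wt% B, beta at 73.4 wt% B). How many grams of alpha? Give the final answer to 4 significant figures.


f_alpha = (C_beta - C0) / (C_beta - C_alpha)
f_alpha = (73.4 - 48.8) / (73.4 - 10.4) = 0.390476
m_alpha = f_alpha * m_total = 0.390476 * 3808 = 1487 g


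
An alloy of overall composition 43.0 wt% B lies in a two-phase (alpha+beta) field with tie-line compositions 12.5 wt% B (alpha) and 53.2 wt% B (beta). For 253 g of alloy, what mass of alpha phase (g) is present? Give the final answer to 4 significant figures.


f_alpha = (C_beta - C0) / (C_beta - C_alpha)
f_alpha = (53.2 - 43.0) / (53.2 - 12.5) = 0.250614
m_alpha = f_alpha * m_total = 0.250614 * 253 = 63.41 g


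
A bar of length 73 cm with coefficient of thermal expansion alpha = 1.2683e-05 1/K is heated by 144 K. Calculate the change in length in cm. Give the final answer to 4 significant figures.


dL = L0 * alpha * dT
dL = 73 * 1.2683e-05 * 144
dL = 0.1333 cm


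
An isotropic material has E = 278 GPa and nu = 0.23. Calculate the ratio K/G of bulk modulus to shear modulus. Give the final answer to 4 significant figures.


G = E / (2*(1+nu))
G = 278 / (2*(1+0.23)) = 113.008 GPa
K = E / (3*(1-2*nu))
K = 278 / (3*(1-2*0.23)) = 171.605 GPa
K/G = 171.605 / 113.008 = 1.519


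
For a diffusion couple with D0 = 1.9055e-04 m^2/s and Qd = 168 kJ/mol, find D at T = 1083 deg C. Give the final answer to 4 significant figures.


D = D0 * exp(-Qd / (R*T))
T = 1356.15 K
D = 1.9055e-04 * exp(-168e3 / (8.314 * 1356.15))
D = 6.441e-11 m^2/s


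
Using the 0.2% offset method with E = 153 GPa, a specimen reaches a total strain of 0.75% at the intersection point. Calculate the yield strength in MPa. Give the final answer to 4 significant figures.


Offset strain = 0.002
Elastic strain at yield = total_strain - offset = 7.5e-03 - 0.002 = 5.5e-03
sigma_y = E * elastic_strain = 153000 * 5.5e-03
sigma_y = 841.5 MPa


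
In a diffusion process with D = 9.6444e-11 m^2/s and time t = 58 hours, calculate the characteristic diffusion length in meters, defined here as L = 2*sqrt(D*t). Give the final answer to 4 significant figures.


t = 58 hr = 208800 s
Diffusion length = 2*sqrt(D*t)
= 2*sqrt(9.6444e-11 * 208800)
= 8.975e-03 m


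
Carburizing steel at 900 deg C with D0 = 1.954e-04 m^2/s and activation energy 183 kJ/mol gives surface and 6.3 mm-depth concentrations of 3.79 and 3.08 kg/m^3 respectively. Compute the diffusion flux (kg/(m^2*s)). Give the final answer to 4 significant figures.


Step 1: D = D0 * exp(-Qd/(R*T))
T = 900 + 273.15 = 1173.15 K
D = 1.954e-04 * exp(-183e3 / (8.314 * 1173.15)) = 1.38846e-12 m^2/s
Step 2: J = D * (C1 - C2) / dx
J = 1.38846e-12 * (3.79 - 3.08) / 6.3e-03
J = 1.565e-10 kg/(m^2*s)


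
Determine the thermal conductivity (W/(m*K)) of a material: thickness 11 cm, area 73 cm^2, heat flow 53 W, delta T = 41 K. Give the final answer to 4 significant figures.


k = Q*L / (A*dT)
L = 0.11 m, A = 7.3e-03 m^2
k = 53 * 0.11 / (7.3e-03 * 41)
k = 19.48 W/(m*K)


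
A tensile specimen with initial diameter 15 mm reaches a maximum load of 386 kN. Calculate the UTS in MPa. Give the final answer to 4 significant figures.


A0 = pi*(d/2)^2 = pi*(15/2)^2 = 176.715 mm^2
UTS = F_max / A0 = 386*1000 / 176.715
UTS = 2184 MPa


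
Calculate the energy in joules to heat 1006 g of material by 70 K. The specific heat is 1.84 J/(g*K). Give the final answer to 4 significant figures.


Q = m * cp * dT
Q = 1006 * 1.84 * 70
Q = 129600 J


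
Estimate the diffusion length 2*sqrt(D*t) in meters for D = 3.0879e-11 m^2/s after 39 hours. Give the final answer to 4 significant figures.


t = 39 hr = 140400 s
Diffusion length = 2*sqrt(D*t)
= 2*sqrt(3.0879e-11 * 140400)
= 4.164e-03 m


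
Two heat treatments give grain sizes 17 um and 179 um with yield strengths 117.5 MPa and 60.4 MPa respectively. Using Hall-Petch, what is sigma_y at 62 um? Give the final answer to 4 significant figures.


sigma_y = sigma0 + k / sqrt(d)
1/sqrt(d1) = 1/sqrt(1.7e-05) = 242.536;  1/sqrt(d2) = 74.7435
k = (sigma1 - sigma2) / (1/sqrt(d1) - 1/sqrt(d2)) = (117.5 - 60.4) / (242.536 - 74.7435) = 0.340302 MPa*m^0.5
sigma0 = sigma1 - k/sqrt(d1) = 117.5 - 0.340302*242.536 = 34.9646 MPa
sigma_y(d3) = 34.9646 + 0.340302 / sqrt(6.2e-05) = 78.18 MPa
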